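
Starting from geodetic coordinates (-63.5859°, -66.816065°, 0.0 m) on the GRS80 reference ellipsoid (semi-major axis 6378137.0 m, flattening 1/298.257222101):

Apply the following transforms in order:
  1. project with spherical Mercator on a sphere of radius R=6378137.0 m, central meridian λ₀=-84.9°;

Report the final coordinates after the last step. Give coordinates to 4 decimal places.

start: φ=-63.585900°, λ=-66.816065°, h=0.000 m
→ merc (R=6378137.0, λ₀=-84.9°): E=2013094.4357, N=-9245378.6825

E=2013094.4357 m, N=-9245378.6825 m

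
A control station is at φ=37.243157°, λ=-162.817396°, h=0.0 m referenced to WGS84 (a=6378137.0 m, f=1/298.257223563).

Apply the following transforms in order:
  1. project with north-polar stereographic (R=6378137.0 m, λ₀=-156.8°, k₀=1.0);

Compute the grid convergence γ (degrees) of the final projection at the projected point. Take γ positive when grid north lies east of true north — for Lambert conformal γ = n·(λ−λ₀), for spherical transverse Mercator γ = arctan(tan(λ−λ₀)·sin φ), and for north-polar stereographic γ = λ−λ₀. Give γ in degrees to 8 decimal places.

start: φ=37.243157°, λ=-162.817396°, h=0.000 m
→ into stereo (λ₀=-156.8°): φ=37.24315700°, λ−λ₀=-6.01739600°
convergence γ = -6.01739600°

-6.01739600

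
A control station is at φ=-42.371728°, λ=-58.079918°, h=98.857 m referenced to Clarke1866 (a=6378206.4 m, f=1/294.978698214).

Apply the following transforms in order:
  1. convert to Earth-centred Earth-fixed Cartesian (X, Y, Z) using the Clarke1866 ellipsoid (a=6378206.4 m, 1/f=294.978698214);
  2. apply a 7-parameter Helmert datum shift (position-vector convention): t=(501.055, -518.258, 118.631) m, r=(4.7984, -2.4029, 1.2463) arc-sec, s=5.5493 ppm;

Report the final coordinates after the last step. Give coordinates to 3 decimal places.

X=2495944.717 m, Y=-4006252.385 m, Z=-4276033.683 m

start: φ=-42.371728°, λ=-58.079918°, h=98.857 m
→ ECEF (a=6378206.400, f=1/294.978698214): X=2495355.7952, Y=-4005826.4506, Z=-4276064.4655
→ Helmert 7p (PV): X=2495944.7166, Y=-4006252.3846, Z=-4276033.6829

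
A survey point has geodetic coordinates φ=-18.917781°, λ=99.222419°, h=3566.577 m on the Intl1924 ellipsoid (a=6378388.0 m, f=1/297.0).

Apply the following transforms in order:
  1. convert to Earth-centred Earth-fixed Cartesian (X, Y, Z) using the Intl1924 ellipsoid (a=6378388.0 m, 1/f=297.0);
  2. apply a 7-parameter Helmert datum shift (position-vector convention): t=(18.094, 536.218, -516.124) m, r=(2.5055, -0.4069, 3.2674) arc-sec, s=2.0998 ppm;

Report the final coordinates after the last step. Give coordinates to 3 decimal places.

X=-967987.801 m, Y=5961856.280 m, Z=-2056373.879 m

start: φ=-18.917781°, λ=99.222419°, h=3566.577 m
→ ECEF (a=6378388.000, f=1/297.0): X=-967913.4865, Y=5961297.9032, Z=-2055923.9405
→ Helmert 7p (PV): X=-967987.8012, Y=5961856.2795, Z=-2056373.8788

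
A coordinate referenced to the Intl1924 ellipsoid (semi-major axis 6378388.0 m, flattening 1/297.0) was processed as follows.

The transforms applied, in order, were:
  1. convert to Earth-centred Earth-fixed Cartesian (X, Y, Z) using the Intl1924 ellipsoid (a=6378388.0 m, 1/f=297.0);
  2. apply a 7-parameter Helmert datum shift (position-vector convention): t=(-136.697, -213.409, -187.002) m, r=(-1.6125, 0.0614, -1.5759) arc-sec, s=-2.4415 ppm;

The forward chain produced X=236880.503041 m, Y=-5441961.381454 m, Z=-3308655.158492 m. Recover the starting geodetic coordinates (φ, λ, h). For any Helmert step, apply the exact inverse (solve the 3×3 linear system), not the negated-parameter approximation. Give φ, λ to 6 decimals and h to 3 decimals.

start: X=236880.5030, Y=-5441961.3815, Z=-3308655.1585 m
→ Helmert⁻¹: X=237060.3394, Y=-5441733.5826, Z=-3308518.7050
→ geod (Bowring, a=6378388.000): φ=-31.44681000°, λ=-87.50557900°, h=408.0960 m

φ=-31.446810°, λ=-87.505579°, h=408.096 m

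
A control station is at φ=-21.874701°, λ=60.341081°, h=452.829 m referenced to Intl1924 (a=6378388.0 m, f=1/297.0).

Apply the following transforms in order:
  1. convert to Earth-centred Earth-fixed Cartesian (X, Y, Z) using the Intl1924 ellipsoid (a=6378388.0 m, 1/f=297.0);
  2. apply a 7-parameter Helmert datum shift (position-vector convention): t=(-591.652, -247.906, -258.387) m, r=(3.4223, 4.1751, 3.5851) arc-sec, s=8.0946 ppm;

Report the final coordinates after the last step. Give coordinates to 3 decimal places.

X=2929877.091 m, Y=5146312.002 m, Z=-2361993.672 m

start: φ=-21.874701°, λ=60.341081°, h=452.829 m
→ ECEF (a=6378388.000, f=1/297.0): X=2930582.2773, Y=5146428.1268, Z=-2361742.2366
→ Helmert 7p (PV): X=2929877.0906, Y=5146312.0019, Z=-2361993.6716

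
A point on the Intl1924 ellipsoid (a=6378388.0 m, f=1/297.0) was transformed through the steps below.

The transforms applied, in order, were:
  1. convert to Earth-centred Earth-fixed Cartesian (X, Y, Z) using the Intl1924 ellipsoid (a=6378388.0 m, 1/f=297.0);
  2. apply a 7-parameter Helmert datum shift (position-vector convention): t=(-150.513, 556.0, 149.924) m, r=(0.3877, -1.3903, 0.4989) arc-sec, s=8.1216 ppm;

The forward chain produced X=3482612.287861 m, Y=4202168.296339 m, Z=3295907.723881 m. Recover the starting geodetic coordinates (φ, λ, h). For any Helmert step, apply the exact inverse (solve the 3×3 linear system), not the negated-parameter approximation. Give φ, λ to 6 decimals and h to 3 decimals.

start: X=3482612.2879, Y=4202168.2963, Z=3295907.7239 m
→ Helmert⁻¹: X=3482766.8922, Y=4201575.9436, Z=3295699.6608
→ geod (Bowring, a=6378388.000): φ=31.29894300°, λ=50.34401300°, h=2679.6400 m

φ=31.298943°, λ=50.344013°, h=2679.640 m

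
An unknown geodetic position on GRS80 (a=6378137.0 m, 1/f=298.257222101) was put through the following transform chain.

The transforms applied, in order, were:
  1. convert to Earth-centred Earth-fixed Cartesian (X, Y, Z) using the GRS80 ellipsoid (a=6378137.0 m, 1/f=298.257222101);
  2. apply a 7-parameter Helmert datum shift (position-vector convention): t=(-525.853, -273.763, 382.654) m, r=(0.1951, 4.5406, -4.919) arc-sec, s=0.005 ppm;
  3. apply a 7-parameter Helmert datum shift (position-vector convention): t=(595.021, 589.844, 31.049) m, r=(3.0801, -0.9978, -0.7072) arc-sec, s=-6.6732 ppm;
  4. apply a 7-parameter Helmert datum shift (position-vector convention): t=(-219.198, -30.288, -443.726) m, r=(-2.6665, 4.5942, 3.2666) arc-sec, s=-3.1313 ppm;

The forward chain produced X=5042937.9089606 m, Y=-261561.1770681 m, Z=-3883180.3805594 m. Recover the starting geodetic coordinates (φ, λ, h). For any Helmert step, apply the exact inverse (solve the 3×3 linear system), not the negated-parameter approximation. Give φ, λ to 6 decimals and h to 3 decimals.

start: X=5042937.9090, Y=-261561.1771, Z=-3883180.3806 m
→ Helmert⁻¹: X=5043255.2356, Y=-261561.3846, Z=-3882639.8640
→ Helmert⁻¹: X=5042675.9819, Y=-262193.6683, Z=-3882717.3015
→ Helmert⁻¹: X=5043293.5311, Y=-261803.3044, Z=-3882988.6682
→ geod (Bowring, a=6378137.000): φ=-37.74265400°, λ=-2.97162400°, h=151.5340 m

φ=-37.742654°, λ=-2.971624°, h=151.534 m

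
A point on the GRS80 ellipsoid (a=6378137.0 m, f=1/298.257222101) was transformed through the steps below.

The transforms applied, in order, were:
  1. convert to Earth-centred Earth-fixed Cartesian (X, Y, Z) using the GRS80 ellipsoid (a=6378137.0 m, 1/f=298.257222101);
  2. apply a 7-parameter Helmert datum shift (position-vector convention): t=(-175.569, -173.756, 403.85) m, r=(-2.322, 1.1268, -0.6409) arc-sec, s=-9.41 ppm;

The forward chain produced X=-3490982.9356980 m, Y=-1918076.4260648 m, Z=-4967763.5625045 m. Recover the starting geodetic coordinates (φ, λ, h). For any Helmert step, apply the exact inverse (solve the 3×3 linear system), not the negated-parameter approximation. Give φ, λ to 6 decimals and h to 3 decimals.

φ=-51.469073°, λ=-151.215276°, h=2601.499 m

start: X=-3490982.9357, Y=-1918076.4261, Z=-4967763.5625 m
→ Helmert⁻¹: X=-3490807.1154, Y=-1917875.6347, Z=-4968254.8235
→ geod (Bowring, a=6378137.000): φ=-51.46907300°, λ=-151.21527600°, h=2601.4990 m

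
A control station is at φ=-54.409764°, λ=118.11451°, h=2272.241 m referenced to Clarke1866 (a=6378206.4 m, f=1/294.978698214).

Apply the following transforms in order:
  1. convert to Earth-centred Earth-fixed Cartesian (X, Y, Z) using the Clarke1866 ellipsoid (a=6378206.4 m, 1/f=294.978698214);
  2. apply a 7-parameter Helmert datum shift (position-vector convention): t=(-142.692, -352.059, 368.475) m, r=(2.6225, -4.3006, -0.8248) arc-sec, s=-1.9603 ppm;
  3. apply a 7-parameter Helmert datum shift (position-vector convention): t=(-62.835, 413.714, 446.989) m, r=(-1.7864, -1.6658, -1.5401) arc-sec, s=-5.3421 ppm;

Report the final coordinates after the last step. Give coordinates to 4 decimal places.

X=-1753790.0137 m, Y=3282623.8891 m, Z=-5164250.2090 m

start: φ=-54.409764°, λ=118.114510°, h=2272.241 m
→ ECEF (a=6378206.400, f=1/294.978698214): X=-1753784.3276, Y=3282545.1551, Z=-5165065.9670
→ Helmert 7p (PV): X=-1753802.7648, Y=3282259.3440, Z=-5164682.1980
→ Helmert 7p (PV): X=-1753790.0137, Y=3282623.8891, Z=-5164250.2090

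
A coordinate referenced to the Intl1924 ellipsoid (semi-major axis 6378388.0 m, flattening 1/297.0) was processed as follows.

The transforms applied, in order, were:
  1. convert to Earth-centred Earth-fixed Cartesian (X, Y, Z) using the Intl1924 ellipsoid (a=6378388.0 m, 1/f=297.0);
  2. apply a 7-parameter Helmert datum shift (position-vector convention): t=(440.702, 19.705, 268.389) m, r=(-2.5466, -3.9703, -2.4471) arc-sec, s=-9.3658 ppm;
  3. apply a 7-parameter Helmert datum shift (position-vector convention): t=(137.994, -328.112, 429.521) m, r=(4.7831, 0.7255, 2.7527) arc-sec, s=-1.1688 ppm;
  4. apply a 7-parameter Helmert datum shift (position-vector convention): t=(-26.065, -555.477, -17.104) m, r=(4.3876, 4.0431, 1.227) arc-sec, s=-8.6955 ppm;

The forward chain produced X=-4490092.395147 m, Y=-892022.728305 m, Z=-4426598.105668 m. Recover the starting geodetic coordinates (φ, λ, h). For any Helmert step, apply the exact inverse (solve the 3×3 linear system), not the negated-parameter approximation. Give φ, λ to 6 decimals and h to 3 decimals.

φ=-44.232769°, λ=-168.774243°, h=880.202 m

start: X=-4490092.3951, Y=-892022.7283, Z=-4426598.1057 m
→ Helmert⁻¹: X=-4490023.9076, Y=-891542.4566, Z=-4426688.5399
→ Helmert⁻¹: X=-4490163.4724, Y=-891258.1239, Z=-4427118.3612
→ Helmert⁻¹: X=-4490720.8789, Y=-891284.7926, Z=-4427352.7808
→ geod (Bowring, a=6378388.000): φ=-44.23276900°, λ=-168.77424300°, h=880.2020 m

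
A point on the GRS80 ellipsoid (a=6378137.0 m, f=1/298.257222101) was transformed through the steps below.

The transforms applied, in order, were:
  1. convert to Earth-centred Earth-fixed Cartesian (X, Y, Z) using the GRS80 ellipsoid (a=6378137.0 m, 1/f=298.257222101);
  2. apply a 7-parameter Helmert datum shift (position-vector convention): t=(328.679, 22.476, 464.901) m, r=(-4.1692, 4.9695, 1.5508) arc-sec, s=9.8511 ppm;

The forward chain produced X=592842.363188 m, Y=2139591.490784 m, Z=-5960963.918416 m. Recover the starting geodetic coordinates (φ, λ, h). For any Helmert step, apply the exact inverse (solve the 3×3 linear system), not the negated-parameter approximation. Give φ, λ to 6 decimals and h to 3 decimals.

φ=-69.698190°, λ=74.517750°, h=1995.611 m

start: X=592842.3632, Y=2139591.4908, Z=-5960963.9184 m
→ Helmert⁻¹: X=592667.5592, Y=2139663.9770, Z=-5961312.5656
→ geod (Bowring, a=6378137.000): φ=-69.69819000°, λ=74.51775000°, h=1995.6110 m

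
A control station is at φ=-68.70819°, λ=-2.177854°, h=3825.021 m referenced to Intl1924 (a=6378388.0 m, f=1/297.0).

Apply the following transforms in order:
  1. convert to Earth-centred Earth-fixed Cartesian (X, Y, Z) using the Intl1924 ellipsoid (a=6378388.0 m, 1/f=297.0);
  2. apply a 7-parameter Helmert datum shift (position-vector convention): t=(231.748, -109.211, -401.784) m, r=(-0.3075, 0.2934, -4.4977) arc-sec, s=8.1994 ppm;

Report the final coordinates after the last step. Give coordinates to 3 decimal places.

start: φ=-68.708190°, λ=-2.177854°, h=3825.021 m
→ ECEF (a=6378388.000, f=1/297.0): X=2322606.2842, Y=-88326.4865, Z=-5923931.9238
→ Helmert 7p (PV): X=2322846.7237, Y=-88495.8991, Z=-5924385.4526

X=2322846.724 m, Y=-88495.899 m, Z=-5924385.453 m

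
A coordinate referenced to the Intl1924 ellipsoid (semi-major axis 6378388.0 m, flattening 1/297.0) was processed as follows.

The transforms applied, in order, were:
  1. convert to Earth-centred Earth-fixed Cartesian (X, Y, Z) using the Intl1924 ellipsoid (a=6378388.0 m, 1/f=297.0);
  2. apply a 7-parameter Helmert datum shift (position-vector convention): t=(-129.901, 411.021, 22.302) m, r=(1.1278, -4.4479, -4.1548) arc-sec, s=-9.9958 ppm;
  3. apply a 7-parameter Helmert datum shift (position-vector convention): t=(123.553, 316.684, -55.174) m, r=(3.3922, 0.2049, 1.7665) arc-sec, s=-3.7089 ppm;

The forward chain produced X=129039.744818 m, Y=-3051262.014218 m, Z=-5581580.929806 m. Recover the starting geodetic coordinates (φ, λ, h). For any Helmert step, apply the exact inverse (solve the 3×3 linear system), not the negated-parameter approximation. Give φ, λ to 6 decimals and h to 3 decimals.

start: X=129039.7448, Y=-3051262.0142, Z=-5581580.9298 m
→ Helmert⁻¹: X=128896.0792, Y=-3051682.9126, Z=-5581496.1416
→ Helmert⁻¹: X=128968.3886, Y=-3052152.3627, Z=-5581560.3287
→ geod (Bowring, a=6378388.000): φ=-61.46986400°, λ=-87.58041200°, h=1024.4240 m

φ=-61.469864°, λ=-87.580412°, h=1024.424 m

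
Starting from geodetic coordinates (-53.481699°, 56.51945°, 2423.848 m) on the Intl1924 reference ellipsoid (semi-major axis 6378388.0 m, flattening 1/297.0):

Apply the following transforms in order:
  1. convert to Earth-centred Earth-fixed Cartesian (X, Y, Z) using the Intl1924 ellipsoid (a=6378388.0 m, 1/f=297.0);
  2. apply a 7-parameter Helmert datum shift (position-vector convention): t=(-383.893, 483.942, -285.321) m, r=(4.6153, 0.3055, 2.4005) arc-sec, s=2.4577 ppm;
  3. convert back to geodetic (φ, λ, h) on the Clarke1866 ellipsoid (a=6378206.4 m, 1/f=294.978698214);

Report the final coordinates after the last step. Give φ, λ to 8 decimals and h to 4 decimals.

φ=-53.48207775°, λ=56.53000035°, h=3058.7844 m

start: φ=-53.481699°, λ=56.519450°, h=2423.848 m
→ ECEF (a=6378388.000, f=1/297.0): X=2099240.3865, Y=3173946.7252, Z=-5104675.9095
→ Helmert 7p (PV): X=2098817.1539, Y=3174577.1192, Z=-5104905.8663
→ geod (Bowring, a=6378206.400): φ=-53.48207775°, λ=56.53000035°, h=3058.7844 m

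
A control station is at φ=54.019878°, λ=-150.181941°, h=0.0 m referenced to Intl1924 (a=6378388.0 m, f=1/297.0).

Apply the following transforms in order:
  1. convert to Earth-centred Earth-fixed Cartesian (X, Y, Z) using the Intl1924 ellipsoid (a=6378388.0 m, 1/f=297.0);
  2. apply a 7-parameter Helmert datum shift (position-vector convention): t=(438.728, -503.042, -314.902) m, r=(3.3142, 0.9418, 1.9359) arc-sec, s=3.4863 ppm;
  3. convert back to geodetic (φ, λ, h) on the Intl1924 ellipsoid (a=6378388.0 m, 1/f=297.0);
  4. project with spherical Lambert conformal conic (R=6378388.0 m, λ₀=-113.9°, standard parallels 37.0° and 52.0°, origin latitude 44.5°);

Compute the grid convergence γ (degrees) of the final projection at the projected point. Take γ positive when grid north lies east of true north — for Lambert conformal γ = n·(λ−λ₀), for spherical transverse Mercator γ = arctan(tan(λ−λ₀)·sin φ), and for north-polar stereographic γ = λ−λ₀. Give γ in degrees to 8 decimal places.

start: φ=54.019878°, λ=-150.181941°, h=0.000 m
→ ECEF (a=6378388.000, f=1/297.0): X=-3258398.0950, Y=-1867466.2926, Z=5138147.6707
→ Helmert 7p (PV): X=-3257929.7388, Y=-1868088.9855, Z=5137835.5536
→ geod (Bowring, a=6378388.000): φ=54.01893312°, λ=-150.17014558°, h=-309.3460 m
→ into lcc (λ₀=-113.9°): φ=54.01893312°, λ−λ₀=-36.27014558°
convergence γ = -25.49549005°

-25.49549005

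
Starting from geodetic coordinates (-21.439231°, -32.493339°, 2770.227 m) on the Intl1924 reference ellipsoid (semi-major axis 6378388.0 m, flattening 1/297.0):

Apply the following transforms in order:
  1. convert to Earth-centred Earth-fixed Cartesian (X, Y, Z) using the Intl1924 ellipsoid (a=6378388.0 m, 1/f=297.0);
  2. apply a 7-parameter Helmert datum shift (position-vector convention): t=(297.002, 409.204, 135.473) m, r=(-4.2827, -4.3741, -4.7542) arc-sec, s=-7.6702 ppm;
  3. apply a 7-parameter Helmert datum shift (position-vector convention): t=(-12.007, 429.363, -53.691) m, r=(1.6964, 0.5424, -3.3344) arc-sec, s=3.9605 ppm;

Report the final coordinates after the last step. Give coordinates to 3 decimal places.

start: φ=-21.439231°, λ=-32.493339°, h=2770.227 m
→ ECEF (a=6378388.000, f=1/297.0): X=5012045.0321, Y=-3192205.7277, Z=-2317771.4183
→ Helmert 7p (PV): X=5012279.1650, Y=-3191935.6844, Z=-2317445.6021
→ Helmert 7p (PV): X=5012229.3152, Y=-3191580.9304, Z=-2317547.9037

X=5012229.315 m, Y=-3191580.930 m, Z=-2317547.904 m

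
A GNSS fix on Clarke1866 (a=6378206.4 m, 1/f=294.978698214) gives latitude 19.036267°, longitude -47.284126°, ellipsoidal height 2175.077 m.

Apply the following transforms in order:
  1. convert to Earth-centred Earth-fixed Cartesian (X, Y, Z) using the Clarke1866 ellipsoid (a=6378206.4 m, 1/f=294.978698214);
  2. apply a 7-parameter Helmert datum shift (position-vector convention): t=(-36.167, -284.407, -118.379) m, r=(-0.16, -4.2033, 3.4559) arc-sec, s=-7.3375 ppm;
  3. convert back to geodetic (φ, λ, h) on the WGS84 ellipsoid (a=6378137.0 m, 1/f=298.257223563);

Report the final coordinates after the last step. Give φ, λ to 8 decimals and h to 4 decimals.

start: φ=19.036267°, λ=-47.284126°, h=2175.077 m
→ ECEF (a=6378206.400, f=1/294.978698214): X=4092989.5896, Y=-4433065.3730, Z=2067730.3345
→ Helmert 7p (PV): X=4092955.5280, Y=-4433247.0722, Z=2067683.6293
→ geod (Bowring, a=6378137.000): φ=19.03422171°, λ=-47.28553409°, h=2308.3710 m

φ=19.03422171°, λ=-47.28553409°, h=2308.3710 m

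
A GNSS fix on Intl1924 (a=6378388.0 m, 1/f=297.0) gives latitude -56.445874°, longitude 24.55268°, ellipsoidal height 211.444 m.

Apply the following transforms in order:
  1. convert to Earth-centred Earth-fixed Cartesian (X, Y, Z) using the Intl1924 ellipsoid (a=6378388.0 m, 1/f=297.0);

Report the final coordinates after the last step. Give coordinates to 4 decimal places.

X=3214333.4153 m, Y=1468426.8068 m, Z=-5292329.5995 m

start: φ=-56.445874°, λ=24.552680°, h=211.444 m
→ ECEF (a=6378388.000, f=1/297.0): X=3214333.4153, Y=1468426.8068, Z=-5292329.5995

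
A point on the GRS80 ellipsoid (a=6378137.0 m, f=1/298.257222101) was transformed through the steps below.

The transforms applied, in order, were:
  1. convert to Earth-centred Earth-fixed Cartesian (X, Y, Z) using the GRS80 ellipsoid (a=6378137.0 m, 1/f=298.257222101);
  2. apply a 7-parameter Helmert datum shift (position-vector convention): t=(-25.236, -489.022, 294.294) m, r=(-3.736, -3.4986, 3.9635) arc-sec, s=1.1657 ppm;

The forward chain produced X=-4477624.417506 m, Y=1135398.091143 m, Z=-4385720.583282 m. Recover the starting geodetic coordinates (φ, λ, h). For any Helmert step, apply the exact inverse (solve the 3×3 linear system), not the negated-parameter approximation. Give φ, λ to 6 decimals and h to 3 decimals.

start: X=-4477624.4175, Y=1135398.0911, Z=-4385720.5833 m
→ Helmert⁻¹: X=-4477646.5246, Y=1136051.2701, Z=-4385913.2392
→ geod (Bowring, a=6378137.000): φ=-43.70620500°, λ=165.76353700°, h=1970.2170 m

φ=-43.706205°, λ=165.763537°, h=1970.217 m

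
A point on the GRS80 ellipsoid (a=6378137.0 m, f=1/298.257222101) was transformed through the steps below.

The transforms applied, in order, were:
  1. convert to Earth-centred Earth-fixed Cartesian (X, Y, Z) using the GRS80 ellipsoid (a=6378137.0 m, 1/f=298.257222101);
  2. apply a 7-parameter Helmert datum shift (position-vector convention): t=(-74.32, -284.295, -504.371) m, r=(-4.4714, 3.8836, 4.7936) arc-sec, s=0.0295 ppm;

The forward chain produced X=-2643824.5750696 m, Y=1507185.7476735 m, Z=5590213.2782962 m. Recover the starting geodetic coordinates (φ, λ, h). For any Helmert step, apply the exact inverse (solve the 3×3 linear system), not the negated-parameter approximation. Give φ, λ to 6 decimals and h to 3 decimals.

φ=61.599022°, λ=150.309784°, h=3753.586 m

start: X=-2643824.5751, Y=1507185.7477, Z=5590213.2783 m
→ Helmert⁻¹: X=-2643820.4078, Y=1507410.2457, Z=5590700.3835
→ geod (Bowring, a=6378137.000): φ=61.59902200°, λ=150.30978400°, h=3753.5860 m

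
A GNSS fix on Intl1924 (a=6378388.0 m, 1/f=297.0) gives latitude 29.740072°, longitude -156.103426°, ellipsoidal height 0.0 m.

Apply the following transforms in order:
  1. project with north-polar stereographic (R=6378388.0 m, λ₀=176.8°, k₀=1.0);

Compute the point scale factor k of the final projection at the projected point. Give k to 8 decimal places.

start: φ=29.740072°, λ=-156.103426°, h=0.000 m
→ into stereo (λ₀=176.8°): φ=29.74007200°, λ−λ₀=27.09657400°
scale k = 1.33683937

1.33683937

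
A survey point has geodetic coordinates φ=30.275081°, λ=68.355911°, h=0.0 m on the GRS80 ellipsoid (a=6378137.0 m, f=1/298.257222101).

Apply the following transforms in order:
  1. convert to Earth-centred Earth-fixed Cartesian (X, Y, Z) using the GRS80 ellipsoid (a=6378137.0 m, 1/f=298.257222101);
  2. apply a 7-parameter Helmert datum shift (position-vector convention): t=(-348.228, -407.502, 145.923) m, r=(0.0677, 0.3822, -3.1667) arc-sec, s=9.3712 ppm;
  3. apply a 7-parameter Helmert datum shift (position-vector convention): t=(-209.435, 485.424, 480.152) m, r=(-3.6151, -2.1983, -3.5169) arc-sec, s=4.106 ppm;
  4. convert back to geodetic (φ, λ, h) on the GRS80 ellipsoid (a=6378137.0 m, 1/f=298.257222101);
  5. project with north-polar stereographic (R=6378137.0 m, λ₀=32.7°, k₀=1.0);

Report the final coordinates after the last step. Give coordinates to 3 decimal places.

start: φ=30.275081°, λ=68.355911°, h=0.000 m
→ ECEF (a=6378137.000, f=1/298.257222101): X=2033394.5831, Y=5124244.6457, Z=3196745.6456
→ Helmert 7p (PV): X=2033150.0052, Y=5123852.8966, Z=3196919.4400
→ Helmert 7p (PV): X=2033002.2106, Y=5124380.7239, Z=3197344.5837
→ geod (Bowring, a=6378137.000): φ=30.27982959°, λ=68.36022303°, h=286.2399 m
→ stereo (R=6378137.0, λ₀=32.7°): E=4269354.1090, N=-5950147.5447

E=4269354.109 m, N=-5950147.545 m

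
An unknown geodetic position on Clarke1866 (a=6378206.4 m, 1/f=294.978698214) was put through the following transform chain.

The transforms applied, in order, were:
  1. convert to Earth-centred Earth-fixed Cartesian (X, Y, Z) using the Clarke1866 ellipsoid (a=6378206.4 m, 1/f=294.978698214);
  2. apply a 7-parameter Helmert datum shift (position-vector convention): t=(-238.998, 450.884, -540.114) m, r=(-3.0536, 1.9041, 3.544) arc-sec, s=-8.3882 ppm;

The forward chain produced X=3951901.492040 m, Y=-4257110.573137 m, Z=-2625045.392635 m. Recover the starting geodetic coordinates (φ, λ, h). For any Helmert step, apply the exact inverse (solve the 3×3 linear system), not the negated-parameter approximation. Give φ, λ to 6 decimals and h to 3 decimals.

φ=-24.459478°, λ=-47.131109°, h=29.690 m

start: X=3951901.4920, Y=-4257110.5731, Z=-2625045.3926 m
→ Helmert⁻¹: X=3952124.7161, Y=-4257626.2207, Z=-2624553.8413
→ geod (Bowring, a=6378206.400): φ=-24.45947800°, λ=-47.13110900°, h=29.6900 m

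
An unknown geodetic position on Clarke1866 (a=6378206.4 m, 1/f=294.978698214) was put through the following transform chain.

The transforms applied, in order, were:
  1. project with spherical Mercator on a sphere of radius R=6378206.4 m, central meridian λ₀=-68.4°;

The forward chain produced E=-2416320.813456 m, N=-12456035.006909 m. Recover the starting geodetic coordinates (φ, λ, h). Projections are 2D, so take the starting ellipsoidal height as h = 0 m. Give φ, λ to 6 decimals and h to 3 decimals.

φ=-73.851646°, λ=-90.105943°, h=0.000 m

start: E=-2416320.8135, N=-12456035.0069 m
→ merc⁻¹: φ=-73.85164600°, λ=-90.10594300°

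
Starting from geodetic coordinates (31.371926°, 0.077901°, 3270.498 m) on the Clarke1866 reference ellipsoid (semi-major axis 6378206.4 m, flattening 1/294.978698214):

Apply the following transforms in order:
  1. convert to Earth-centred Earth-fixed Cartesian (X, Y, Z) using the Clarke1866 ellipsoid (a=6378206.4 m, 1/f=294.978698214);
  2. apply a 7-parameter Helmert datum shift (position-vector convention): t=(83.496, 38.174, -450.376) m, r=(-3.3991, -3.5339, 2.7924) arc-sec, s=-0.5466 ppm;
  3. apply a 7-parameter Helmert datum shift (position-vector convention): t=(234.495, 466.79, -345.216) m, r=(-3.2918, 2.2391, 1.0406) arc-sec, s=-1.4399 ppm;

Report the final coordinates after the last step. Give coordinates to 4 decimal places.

X=5453826.1383 m, Y=8128.2152 m, Z=3301927.6301 m

start: φ=31.371926°, λ=0.077901°, h=3270.498 m
→ ECEF (a=6378206.400, f=1/294.978698214): X=5453539.8556, Y=7414.7952, Z=3302695.7919
→ Helmert 7p (PV): X=5453563.6858, Y=7581.2209, Z=3302336.9230
→ Helmert 7p (PV): X=5453826.1383, Y=8128.2152, Z=3301927.6301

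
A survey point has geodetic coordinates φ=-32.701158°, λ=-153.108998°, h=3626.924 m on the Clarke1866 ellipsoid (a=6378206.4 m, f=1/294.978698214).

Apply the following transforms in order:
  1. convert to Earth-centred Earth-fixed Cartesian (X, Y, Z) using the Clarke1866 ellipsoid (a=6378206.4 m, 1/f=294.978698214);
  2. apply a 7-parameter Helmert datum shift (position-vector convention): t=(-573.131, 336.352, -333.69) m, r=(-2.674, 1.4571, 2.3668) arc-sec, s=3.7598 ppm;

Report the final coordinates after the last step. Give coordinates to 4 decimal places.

X=-4794935.4067 m, Y=-2431137.1297 m, Z=-3428175.3247 m

start: φ=-32.701158°, λ=-153.108998°, h=3626.924 m
→ ECEF (a=6378206.400, f=1/294.978698214): X=-4794347.9334, Y=-2431364.8879, Z=-3427894.1351
→ Helmert 7p (PV): X=-4794935.4067, Y=-2431137.1297, Z=-3428175.3247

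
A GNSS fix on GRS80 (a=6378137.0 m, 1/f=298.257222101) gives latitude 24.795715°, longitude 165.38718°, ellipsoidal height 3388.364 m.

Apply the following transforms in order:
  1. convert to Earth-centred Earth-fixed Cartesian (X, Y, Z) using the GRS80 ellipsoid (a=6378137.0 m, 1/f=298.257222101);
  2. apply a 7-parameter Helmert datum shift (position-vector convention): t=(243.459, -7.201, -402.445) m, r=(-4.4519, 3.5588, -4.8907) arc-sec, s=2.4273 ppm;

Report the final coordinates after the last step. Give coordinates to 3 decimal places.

start: φ=24.795715°, λ=165.387180°, h=3388.364 m
→ ECEF (a=6378137.000, f=1/298.257222101): X=-5609112.2756, Y=1462404.5889, Z=2659969.7093
→ Helmert 7p (PV): X=-5608801.8627, Y=1462591.3458, Z=2659638.9344

X=-5608801.863 m, Y=1462591.346 m, Z=2659638.934 m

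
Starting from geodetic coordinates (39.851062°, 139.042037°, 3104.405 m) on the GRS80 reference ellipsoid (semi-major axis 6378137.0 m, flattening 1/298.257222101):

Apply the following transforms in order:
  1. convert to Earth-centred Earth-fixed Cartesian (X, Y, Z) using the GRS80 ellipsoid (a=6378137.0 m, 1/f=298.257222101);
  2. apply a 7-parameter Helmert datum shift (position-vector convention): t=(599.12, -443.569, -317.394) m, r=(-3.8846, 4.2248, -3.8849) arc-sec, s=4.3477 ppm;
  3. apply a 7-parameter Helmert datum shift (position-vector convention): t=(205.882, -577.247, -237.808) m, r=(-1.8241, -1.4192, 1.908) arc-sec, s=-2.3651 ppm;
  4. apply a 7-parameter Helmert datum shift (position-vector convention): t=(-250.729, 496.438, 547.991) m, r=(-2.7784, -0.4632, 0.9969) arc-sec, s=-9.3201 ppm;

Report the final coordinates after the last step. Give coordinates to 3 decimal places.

start: φ=39.851062°, λ=139.042037°, h=3104.405 m
→ ECEF (a=6378137.000, f=1/298.257222101): X=-3704742.2981, Y=3215714.3114, Z=4067292.9298
→ Helmert 7p (PV): X=-3704015.4101, Y=3215431.1007, Z=4067008.5395
→ Helmert 7p (PV): X=-3703858.4941, Y=3214847.9523, Z=4066707.1918
→ Helmert 7p (PV): X=-3704099.3727, Y=3215351.3050, Z=4067165.6593

X=-3704099.373 m, Y=3215351.305 m, Z=4067165.659 m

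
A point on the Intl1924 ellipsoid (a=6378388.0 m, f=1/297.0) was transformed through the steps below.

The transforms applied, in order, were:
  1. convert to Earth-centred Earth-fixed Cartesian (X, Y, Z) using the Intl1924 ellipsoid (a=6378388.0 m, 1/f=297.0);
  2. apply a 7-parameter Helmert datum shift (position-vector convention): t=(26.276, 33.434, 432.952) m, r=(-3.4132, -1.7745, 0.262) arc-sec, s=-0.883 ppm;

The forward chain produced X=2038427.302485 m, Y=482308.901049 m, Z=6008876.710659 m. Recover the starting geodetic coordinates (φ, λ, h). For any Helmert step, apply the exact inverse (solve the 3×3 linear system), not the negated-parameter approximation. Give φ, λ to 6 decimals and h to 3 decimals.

φ=70.899802°, λ=13.308079°, h=3878.607 m

start: X=2038427.3025, Y=482308.9010, Z=6008876.7107 m
→ Helmert⁻¹: X=2038455.1296, Y=482173.8780, Z=6008439.5061
→ geod (Bowring, a=6378388.000): φ=70.89980200°, λ=13.30807900°, h=3878.6070 m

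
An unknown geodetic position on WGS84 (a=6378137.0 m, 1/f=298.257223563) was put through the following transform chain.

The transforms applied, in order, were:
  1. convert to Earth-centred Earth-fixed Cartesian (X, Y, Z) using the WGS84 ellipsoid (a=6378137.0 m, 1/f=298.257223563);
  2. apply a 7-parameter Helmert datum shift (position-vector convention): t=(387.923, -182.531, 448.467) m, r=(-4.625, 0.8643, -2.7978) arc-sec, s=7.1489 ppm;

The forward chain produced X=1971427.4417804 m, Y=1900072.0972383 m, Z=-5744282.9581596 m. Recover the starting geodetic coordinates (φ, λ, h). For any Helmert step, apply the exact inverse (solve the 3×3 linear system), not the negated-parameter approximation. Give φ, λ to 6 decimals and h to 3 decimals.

start: X=1971427.4418, Y=1900072.0972, Z=-5744282.9582 m
→ Helmert⁻¹: X=1971023.7224, Y=1900396.5887, Z=-5744639.4860
→ geod (Bowring, a=6378137.000): φ=-64.66606200°, λ=43.95485700°, h=3056.2100 m

φ=-64.666062°, λ=43.954857°, h=3056.210 m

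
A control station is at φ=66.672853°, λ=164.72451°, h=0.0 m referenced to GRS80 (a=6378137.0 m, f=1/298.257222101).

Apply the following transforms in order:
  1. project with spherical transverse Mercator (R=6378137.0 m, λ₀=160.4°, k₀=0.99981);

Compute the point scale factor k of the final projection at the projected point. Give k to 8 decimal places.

start: φ=66.672853°, λ=164.724510°, h=0.000 m
→ into tm (λ₀=160.4°): φ=66.67285300°, λ−λ₀=4.32451000°
scale k = 1.00025599

1.00025599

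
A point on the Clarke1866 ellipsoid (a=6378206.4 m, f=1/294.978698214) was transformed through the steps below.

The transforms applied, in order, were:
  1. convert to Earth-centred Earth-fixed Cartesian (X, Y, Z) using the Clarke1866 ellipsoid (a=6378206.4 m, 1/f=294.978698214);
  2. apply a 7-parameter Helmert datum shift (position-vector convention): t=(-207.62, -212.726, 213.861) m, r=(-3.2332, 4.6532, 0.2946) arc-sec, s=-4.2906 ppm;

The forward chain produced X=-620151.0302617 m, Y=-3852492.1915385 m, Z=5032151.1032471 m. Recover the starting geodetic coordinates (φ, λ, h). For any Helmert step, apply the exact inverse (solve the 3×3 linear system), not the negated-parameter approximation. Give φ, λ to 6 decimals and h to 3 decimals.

φ=52.396536°, λ=-99.143711°, h=2827.977 m

start: X=-620151.0303, Y=-3852492.1915, Z=5032151.1032 m
→ Helmert⁻¹: X=-620065.0884, Y=-3852373.9834, Z=5031884.4582
→ geod (Bowring, a=6378206.400): φ=52.39653600°, λ=-99.14371100°, h=2827.9770 m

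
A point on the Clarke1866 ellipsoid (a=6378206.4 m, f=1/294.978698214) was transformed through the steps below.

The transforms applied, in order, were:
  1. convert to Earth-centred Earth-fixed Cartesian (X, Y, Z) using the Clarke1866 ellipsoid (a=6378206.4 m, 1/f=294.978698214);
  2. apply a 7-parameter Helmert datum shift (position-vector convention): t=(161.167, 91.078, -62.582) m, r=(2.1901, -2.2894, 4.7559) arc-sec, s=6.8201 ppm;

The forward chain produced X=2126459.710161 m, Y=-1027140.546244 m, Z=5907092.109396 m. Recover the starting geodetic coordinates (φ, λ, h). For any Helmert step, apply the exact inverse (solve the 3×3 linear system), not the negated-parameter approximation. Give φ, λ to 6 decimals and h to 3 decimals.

φ=68.344012°, λ=-25.784814°, h=2075.033 m

start: X=2126459.7102, Y=-1027140.5462, Z=5907092.1094 m
→ Helmert⁻¹: X=2126325.9219, Y=-1027210.9247, Z=5907101.7103
→ geod (Bowring, a=6378206.400): φ=68.34401200°, λ=-25.78481400°, h=2075.0330 m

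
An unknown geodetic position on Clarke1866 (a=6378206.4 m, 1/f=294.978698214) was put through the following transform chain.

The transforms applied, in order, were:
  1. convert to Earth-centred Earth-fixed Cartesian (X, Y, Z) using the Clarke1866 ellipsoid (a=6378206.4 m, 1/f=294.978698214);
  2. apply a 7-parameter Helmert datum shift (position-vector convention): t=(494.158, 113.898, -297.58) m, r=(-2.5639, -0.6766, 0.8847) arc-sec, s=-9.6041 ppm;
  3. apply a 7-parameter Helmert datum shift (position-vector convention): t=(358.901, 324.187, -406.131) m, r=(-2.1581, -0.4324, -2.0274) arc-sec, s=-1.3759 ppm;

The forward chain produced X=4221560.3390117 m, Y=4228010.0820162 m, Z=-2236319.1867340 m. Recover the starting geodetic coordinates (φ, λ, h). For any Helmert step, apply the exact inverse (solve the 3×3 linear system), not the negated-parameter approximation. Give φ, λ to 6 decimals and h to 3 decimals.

φ=-20.644868°, λ=45.047302°, h=2988.438 m

start: X=4221560.3390, Y=4228010.0820, Z=-2236319.1867 m
→ Helmert⁻¹: X=4221161.0037, Y=4227756.5957, Z=-2235880.7471
→ Helmert⁻¹: X=4220718.1818, Y=4227692.9859, Z=-2235565.9322
→ geod (Bowring, a=6378206.400): φ=-20.64486800°, λ=45.04730200°, h=2988.4380 m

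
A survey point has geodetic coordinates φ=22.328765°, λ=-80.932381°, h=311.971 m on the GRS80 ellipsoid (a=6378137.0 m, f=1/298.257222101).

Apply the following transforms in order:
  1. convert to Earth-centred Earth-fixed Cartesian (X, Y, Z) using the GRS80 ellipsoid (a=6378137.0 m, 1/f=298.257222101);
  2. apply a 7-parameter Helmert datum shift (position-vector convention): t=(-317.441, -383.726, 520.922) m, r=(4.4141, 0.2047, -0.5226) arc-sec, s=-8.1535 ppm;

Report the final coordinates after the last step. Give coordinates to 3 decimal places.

X=929981.638 m, Y=-5829659.612 m, Z=2408621.825 m

start: φ=22.328765°, λ=-80.932381°, h=311.971 m
→ ECEF (a=6378137.000, f=1/298.257222101): X=930319.0437, Y=-5829269.5216, Z=2408246.2085
→ Helmert 7p (PV): X=929981.6382, Y=-5829659.6121, Z=2408621.8253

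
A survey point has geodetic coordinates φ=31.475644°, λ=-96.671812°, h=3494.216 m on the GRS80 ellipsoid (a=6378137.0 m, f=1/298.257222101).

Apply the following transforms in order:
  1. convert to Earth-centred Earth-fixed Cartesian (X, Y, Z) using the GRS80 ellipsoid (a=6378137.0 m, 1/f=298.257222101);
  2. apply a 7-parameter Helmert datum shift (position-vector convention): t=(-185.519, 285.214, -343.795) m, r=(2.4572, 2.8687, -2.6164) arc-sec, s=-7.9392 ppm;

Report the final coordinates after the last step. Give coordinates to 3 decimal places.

start: φ=31.475644°, λ=-96.671812°, h=3494.216 m
→ ECEF (a=6378137.000, f=1/298.257222101): X=-632916.2965, Y=-5410731.0061, Z=3312808.5834
→ Helmert 7p (PV): X=-633119.3498, Y=-5410434.2716, Z=3312382.8331

X=-633119.350 m, Y=-5410434.272 m, Z=3312382.833 m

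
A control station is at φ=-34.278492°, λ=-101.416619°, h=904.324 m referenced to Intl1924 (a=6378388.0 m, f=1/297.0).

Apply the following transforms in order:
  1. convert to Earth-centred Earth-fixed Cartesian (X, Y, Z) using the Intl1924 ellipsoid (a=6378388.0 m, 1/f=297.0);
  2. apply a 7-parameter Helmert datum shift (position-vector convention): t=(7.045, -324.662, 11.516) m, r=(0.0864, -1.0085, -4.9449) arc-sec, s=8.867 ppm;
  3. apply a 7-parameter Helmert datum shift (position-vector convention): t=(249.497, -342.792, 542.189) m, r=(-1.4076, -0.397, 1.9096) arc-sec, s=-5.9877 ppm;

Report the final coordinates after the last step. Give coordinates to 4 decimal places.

X=-1044316.6798 m, Y=-5173180.4056 m, Z=-3572009.6489 m

start: φ=-34.278492°, λ=-101.416619°, h=904.324 m
→ ECEF (a=6378388.000, f=1/297.0): X=-1044518.4446, Y=-5172490.5467, Z=-3572579.0837
→ Helmert 7p (PV): X=-1044627.1977, Y=-5172834.5357, Z=-3572606.5194
→ Helmert 7p (PV): X=-1044316.6798, Y=-5173180.4056, Z=-3572009.6489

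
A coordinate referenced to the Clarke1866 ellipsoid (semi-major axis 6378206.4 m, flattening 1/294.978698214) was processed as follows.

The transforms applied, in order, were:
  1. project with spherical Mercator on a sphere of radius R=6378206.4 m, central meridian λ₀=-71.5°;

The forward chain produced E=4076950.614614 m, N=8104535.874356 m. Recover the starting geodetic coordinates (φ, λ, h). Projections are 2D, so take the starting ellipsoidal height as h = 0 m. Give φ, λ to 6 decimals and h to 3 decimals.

start: E=4076950.6146, N=8104535.8744 m
→ merc⁻¹: φ=58.64685800°, λ=-34.87652800°

φ=58.646858°, λ=-34.876528°, h=0.000 m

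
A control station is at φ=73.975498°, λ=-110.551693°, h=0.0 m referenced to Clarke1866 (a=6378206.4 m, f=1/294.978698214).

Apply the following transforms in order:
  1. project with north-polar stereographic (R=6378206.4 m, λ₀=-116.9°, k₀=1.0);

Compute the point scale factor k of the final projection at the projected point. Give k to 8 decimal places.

start: φ=73.975498°, λ=-110.551693°, h=0.000 m
→ into stereo (λ₀=-116.9°): φ=73.97549800°, λ−λ₀=6.34830700°
scale k = 1.01981306

1.01981306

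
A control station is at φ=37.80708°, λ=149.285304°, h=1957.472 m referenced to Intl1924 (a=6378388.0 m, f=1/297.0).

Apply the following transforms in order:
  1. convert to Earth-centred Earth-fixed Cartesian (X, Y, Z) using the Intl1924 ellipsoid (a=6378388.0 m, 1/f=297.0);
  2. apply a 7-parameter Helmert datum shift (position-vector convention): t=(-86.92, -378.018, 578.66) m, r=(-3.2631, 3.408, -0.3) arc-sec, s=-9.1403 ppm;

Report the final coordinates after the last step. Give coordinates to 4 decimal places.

X=-4339298.7555 m, Y=2577671.2733 m, Z=3890385.0148 m

start: φ=37.807080°, λ=149.285304°, h=1957.472 m
→ ECEF (a=6378388.000, f=1/297.0): X=-4339319.5164, Y=2578005.0077, Z=3889810.9969
→ Helmert 7p (PV): X=-4339298.7555, Y=2577671.2733, Z=3890385.0148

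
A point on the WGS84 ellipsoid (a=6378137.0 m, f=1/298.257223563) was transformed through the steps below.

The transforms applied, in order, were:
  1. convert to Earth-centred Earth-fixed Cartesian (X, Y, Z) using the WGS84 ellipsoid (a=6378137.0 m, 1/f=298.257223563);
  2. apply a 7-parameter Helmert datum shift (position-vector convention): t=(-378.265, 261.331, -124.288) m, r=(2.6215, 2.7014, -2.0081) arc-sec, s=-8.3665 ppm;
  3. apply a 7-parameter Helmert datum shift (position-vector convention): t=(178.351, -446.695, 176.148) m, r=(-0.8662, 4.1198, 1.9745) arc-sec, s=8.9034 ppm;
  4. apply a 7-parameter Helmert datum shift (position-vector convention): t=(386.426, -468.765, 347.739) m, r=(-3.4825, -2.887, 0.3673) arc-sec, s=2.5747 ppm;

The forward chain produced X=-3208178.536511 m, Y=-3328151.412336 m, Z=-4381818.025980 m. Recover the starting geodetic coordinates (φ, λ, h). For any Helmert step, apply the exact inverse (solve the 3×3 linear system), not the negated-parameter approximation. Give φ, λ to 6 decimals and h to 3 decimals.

start: X=-3208178.5365, Y=-3328151.4123, Z=-4381818.0260 m
→ Helmert⁻¹: X=-3208623.9622, Y=-3327594.3790, Z=-4382165.7544
→ Helmert⁻¹: X=-3208718.0623, Y=-3327068.9418, Z=-4382380.9458
→ Helmert⁻¹: X=-3208276.8517, Y=-3327445.0418, Z=-4382293.0504
→ geod (Bowring, a=6378137.000): φ=-43.66583700°, λ=-133.95542100°, h=1425.8970 m

φ=-43.665837°, λ=-133.955421°, h=1425.897 m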